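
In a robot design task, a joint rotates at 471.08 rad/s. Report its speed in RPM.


RPM = 471.08 * 60/(2*pi) = 4498.4826

4498.4826 RPM


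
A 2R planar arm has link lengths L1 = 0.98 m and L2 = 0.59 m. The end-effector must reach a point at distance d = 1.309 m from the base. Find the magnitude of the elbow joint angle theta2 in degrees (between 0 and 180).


cos(th2) = (d^2 - L1^2 - L2^2)/(2*L1*L2) = (1.309^2 - 0.98^2 - 0.59^2)/(2*0.98*0.59) = 0.35020841
th2 = acos(0.35020841) = 69.4999 deg

69.4999 degrees


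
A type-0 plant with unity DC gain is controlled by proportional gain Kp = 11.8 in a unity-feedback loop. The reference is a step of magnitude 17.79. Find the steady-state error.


e_ss = R/(1 + Kp) = 17.79/(1 + 11.8) = 17.79/12.8000 = 1.3898

1.3898


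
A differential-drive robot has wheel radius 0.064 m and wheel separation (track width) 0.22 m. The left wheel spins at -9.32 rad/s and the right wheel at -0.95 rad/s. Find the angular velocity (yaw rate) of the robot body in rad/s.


omega = r*(wR - wL)/L = 0.064*(-0.95 - (-9.32))/0.22 = 2.4349

2.4349 rad/s


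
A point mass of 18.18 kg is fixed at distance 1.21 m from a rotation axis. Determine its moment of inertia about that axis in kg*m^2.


I = m*r^2 = 18.18*1.21^2 = 26.6173

26.6173 kg*m^2


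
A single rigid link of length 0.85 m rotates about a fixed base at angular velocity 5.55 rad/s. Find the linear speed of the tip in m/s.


v = L*omega = 0.85 * 5.55 = 4.7175

4.7175 m/s


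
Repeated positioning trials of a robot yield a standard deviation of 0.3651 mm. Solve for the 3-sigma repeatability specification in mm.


repeatability = 3*sigma = 3*0.3651 = 1.0953

1.0953 mm


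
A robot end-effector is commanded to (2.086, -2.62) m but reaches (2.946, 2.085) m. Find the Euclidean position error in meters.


dx = 2.946 - (2.086) = 0.8600, dy = 2.085 - (-2.62) = 4.7050
err = sqrt(0.739600 + 22.137025) = 4.7830

4.7830 m


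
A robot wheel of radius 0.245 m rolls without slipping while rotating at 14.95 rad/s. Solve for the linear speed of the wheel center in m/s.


v = omega * r = 14.95 * 0.245 = 3.6627

3.6627 m/s


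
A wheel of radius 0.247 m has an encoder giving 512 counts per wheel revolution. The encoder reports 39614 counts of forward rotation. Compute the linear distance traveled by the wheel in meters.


revs = 39614/512 = 77.371094
d = revs * 2*pi*r = 77.371094 * 2*pi*0.247 = 120.0758

120.0758 m


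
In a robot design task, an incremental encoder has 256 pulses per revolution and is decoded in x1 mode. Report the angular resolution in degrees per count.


resolution = 360 / (PPR * 1) = 360 / 256 = 1.4062

1.4062 degrees


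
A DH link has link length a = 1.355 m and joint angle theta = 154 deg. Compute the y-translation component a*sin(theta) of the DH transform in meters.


a*sin(theta) = 1.355*sin(154 deg) = 0.5940

0.5940 m


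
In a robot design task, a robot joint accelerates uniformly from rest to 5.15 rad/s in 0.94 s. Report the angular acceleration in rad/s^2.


alpha = delta_omega / t = 5.15 / 0.94 = 5.4787

5.4787 rad/s^2


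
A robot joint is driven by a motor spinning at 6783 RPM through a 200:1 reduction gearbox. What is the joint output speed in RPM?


omega_joint = omega_motor / N = 6783 / 200 = 33.9150

33.9150 RPM


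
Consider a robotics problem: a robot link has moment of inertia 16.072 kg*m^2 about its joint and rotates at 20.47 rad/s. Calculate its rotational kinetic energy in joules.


KE = (1/2)*I*omega^2 = 0.5*16.072*20.47^2 = 3367.2520

3367.2520 J


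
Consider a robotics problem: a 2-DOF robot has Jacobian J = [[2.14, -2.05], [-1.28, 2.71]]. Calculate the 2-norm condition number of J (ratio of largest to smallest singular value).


JJ^T eigenvalues: trace(JJ^T) = 17.7646, det(JJ^T) = det(J)^2 = 10.08316516
s_max^2 = (17.7646 + sqrt(275.24835252))/2 = 17.17760519
s_min^2 = (17.7646 - sqrt(275.24835252))/2 = 0.58699481
kappa = s_max/s_min = sqrt(17.17760519/0.58699481) = 5.4096

5.4096


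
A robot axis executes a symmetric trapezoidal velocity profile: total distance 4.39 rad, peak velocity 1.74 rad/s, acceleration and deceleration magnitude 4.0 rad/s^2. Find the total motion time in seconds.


t_acc = v/a = 1.74/4.0 = 0.435000 s
d_acc = v^2/(2a) = 0.378450 rad (each ramp)
d_cruise = 4.39 - 2*0.378450 = 3.633100 rad
t_cruise = 3.633100/1.74 = 2.087989 s
t_total = 2*0.435000 + 2.087989 = 2.9580

2.9580 s


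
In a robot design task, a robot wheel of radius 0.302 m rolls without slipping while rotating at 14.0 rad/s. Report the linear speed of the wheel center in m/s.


v = omega * r = 14.0 * 0.302 = 4.2280

4.2280 m/s


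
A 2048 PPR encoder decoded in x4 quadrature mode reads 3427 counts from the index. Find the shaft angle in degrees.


angle = counts * 360 / (PPR*4) = 3427 * 360 / 8192 = 150.6006

150.6006 degrees


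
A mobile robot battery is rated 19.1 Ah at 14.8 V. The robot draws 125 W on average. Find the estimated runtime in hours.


E = 19.1*14.8 = 282.6800 Wh
t = E/P = 282.6800/125 = 2.2614

2.2614 hours


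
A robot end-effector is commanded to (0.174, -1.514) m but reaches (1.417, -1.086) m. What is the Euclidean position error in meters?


dx = 1.417 - (0.174) = 1.2430, dy = -1.086 - (-1.514) = 0.4280
err = sqrt(1.545049 + 0.183184) = 1.3146

1.3146 m


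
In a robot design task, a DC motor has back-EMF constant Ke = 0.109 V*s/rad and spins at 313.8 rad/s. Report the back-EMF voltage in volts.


V_emf = Ke * omega = 0.109*313.8 = 34.2042

34.2042 V


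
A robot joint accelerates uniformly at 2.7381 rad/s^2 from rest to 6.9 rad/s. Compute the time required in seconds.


t = delta_omega / alpha = 6.9 / 2.7381 = 2.5200

2.5200 s


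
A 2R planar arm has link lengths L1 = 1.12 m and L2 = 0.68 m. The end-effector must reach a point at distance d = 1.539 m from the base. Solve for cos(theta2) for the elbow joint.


cos(th2) = (d^2 - L1^2 - L2^2)/(2*L1*L2) = (1.539^2 - 1.12^2 - 0.68^2)/(2*1.12*0.68) = 0.4279

0.4279


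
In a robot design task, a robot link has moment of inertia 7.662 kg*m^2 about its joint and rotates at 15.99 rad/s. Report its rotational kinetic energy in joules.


KE = (1/2)*I*omega^2 = 0.5*7.662*15.99^2 = 979.5105

979.5105 J


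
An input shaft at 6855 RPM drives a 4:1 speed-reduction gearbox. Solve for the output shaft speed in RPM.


omega_out = omega_in / N = 6855 / 4 = 1713.7500

1713.7500 RPM


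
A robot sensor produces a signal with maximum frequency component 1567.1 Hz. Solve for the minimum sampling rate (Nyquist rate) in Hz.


f_s,min = 2*f_max = 2*1567.1 = 3134.2000

3134.2000 Hz


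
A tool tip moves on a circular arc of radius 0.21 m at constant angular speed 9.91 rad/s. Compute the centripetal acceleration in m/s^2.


a_c = omega^2 * r = 9.91^2 * 0.21 = 20.6237

20.6237 m/s^2


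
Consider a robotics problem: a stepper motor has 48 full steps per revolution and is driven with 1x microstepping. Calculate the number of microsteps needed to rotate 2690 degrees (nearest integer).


step_size = 360/(48*1) = 360/48 = 7.500000 deg
n = 2690/(360/48) = 2690*48/360 = 358.6667 -> 359

359 steps


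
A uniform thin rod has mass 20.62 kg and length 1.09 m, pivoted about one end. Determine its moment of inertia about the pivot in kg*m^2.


I = (1/3)*m*L^2 = (1/3)*20.62*1.09^2 = 8.1662

8.1662 kg*m^2


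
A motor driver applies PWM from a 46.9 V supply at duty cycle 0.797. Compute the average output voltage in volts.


V_avg = V_supply * D = 46.9*0.797 = 37.3793

37.3793 V


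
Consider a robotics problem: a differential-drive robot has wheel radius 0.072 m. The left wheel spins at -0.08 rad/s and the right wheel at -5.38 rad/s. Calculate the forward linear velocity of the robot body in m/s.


v = r*(wR + wL)/2 = 0.072*(-5.38 + -0.08)/2 = -0.1966

-0.1966 m/s


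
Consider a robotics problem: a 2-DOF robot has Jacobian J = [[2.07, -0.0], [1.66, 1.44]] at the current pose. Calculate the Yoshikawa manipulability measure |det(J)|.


det(J) = 2.07*1.44 - (-0.0)*(1.66) = 2.9808
|det(J)| = 2.9808

2.9808


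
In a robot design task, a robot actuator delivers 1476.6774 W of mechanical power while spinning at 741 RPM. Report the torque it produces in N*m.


omega = 741 * 2*pi/60 = 77.597339 rad/s
tau = P / omega = 1476.6774 / 77.597339 = 19.0300

19.0300 N*m


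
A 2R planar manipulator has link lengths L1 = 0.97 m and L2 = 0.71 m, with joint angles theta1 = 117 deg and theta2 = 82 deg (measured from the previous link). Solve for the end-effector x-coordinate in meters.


x = L1*cos(th1) + L2*cos(th1+th2) = 0.97*cos(117 deg) + 0.71*cos(199 deg) = -1.1117

-1.1117 m


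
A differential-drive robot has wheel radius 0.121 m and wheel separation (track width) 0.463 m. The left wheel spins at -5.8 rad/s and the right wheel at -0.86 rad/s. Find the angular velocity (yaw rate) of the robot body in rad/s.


omega = r*(wR - wL)/L = 0.121*(-0.86 - (-5.8))/0.463 = 1.2910

1.2910 rad/s


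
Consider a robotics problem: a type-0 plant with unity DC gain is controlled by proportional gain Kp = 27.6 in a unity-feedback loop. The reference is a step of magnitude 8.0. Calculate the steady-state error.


e_ss = R/(1 + Kp) = 8.0/(1 + 27.6) = 8.0/28.6000 = 0.2797

0.2797


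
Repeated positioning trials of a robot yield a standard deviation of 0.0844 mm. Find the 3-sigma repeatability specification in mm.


repeatability = 3*sigma = 3*0.0844 = 0.2532

0.2532 mm


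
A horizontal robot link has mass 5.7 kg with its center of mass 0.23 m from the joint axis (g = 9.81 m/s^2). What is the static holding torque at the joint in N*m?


tau = m*g*L = 5.7 * 9.81 * 0.23 = 12.8609

12.8609 N*m


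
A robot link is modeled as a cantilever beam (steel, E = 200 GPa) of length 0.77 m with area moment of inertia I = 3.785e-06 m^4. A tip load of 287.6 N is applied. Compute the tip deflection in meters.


delta = F*L^3/(3*E*I) = 287.6*0.77^3/(3*2.000e+11*3.785e-06)
      = 131.2988908/2271000 = 5.7815e-05

5.7815e-05 m


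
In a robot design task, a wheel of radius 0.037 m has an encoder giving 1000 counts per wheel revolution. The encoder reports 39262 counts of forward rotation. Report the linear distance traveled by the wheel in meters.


revs = 39262/1000 = 39.262000
d = revs * 2*pi*r = 39.262000 * 2*pi*0.037 = 9.1275

9.1275 m


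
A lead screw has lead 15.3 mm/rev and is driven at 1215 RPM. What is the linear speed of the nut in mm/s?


v = lead * (RPM/60) = 15.3*1215/60 = 309.8250

309.8250 mm/s


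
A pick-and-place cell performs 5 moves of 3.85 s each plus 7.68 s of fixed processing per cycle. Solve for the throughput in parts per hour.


T_cycle = 5*3.85 + 7.68 = 26.9300 s
rate = 3600/T = 133.6799

133.6799 parts/hour


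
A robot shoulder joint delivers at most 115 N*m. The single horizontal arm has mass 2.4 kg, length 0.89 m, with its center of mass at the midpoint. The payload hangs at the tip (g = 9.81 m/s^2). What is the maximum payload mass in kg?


tau_arm = m_arm*g*(L/2) = 2.4*9.81*0.89/2 = 10.4771 N*m
tau_payload = tau_max - tau_arm = 115 - 10.4771 = 104.5229
m_payload = tau_payload / (g*L) = 104.5229 / (9.81*0.89) = 11.9716

11.9716 kg


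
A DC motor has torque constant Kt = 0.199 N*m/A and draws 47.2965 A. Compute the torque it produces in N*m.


tau = Kt * I = 0.199*47.2965 = 9.4120

9.4120 N*m


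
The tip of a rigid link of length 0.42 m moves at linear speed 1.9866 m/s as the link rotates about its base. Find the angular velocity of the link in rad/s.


omega = v / L = 1.9866 / 0.42 = 4.7300

4.7300 rad/s


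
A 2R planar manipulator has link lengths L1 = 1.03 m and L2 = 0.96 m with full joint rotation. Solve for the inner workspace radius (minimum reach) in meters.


r_min = |L1 - L2| = |1.03 - 0.96| = 0.0700

0.0700 m


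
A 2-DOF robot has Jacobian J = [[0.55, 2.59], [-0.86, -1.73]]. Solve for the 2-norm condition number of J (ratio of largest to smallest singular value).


JJ^T eigenvalues: trace(JJ^T) = 10.7431, det(JJ^T) = det(J)^2 = 1.62792081
s_max^2 = (10.7431 + sqrt(108.90251437))/2 = 10.58936837
s_min^2 = (10.7431 - sqrt(108.90251437))/2 = 0.15373163
kappa = s_max/s_min = sqrt(10.58936837/0.15373163) = 8.2995

8.2995


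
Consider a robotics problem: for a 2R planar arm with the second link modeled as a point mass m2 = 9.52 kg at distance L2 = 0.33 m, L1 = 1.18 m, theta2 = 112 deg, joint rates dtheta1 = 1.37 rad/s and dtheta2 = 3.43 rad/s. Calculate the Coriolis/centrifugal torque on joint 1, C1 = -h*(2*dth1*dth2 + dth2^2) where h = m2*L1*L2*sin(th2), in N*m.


h = m2*L1*L2*sin(th2) = 9.52*1.18*0.33*sin(112 deg) = 3.437152
C1 = -h*(2*1.37*3.43 + 3.43^2) = -3.437152*21.1631 = -72.7408

-72.7408 N*m


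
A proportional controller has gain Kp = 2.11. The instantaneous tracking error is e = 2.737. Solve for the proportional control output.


u_P = Kp * e = 2.11 * 2.737 = 5.7751

5.7751


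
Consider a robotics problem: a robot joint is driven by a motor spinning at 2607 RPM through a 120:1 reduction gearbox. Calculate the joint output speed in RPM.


omega_joint = omega_motor / N = 2607 / 120 = 21.7250

21.7250 RPM


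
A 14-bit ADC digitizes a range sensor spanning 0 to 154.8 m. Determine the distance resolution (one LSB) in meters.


res = range / 2^n = 154.8/2^14 = 154.8/16384 = 0.0094

0.0094 m


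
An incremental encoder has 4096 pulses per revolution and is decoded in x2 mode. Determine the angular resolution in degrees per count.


resolution = 360 / (PPR * 2) = 360 / 8192 = 0.0439

0.0439 degrees


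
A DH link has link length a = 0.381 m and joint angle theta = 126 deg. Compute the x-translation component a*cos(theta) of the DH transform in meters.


a*cos(theta) = 0.381*cos(126 deg) = -0.2239

-0.2239 m


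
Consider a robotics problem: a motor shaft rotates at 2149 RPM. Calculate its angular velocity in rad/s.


omega = 2149 * 2*pi/60 = 225.0428

225.0428 rad/s


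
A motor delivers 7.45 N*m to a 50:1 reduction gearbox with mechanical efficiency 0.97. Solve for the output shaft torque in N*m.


tau_out = tau_in * N * eta = 7.45 * 50 * 0.97 = 361.3250

361.3250 N*m


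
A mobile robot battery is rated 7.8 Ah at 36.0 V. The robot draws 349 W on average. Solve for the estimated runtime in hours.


E = 7.8*36.0 = 280.8000 Wh
t = E/P = 280.8000/349 = 0.8046

0.8046 hours


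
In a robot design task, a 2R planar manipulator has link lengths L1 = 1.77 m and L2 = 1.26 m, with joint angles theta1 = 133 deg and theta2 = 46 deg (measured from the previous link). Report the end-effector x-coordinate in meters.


x = L1*cos(th1) + L2*cos(th1+th2) = 1.77*cos(133 deg) + 1.26*cos(179 deg) = -2.4669

-2.4669 m


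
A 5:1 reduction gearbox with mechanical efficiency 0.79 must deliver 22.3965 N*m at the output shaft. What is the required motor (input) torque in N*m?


tau_in = tau_out / (N * eta) = 22.3965 / (5 * 0.79) = 5.6700

5.6700 N*m


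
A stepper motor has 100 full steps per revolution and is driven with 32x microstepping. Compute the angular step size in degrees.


step = 360/(100*32) = 360/3200 = 0.1125

0.1125 degrees


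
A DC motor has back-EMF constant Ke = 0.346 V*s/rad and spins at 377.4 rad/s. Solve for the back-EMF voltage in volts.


V_emf = Ke * omega = 0.346*377.4 = 130.5804

130.5804 V


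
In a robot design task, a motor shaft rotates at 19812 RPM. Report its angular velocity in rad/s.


omega = 19812 * 2*pi/60 = 2074.7078

2074.7078 rad/s


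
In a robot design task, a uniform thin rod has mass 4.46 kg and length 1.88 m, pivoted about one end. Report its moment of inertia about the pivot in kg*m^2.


I = (1/3)*m*L^2 = (1/3)*4.46*1.88^2 = 5.2545

5.2545 kg*m^2


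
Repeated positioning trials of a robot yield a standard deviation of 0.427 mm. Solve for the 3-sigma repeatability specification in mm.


repeatability = 3*sigma = 3*0.427 = 1.2810

1.2810 mm


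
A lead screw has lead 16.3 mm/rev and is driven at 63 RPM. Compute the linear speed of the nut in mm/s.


v = lead * (RPM/60) = 16.3*63/60 = 17.1150

17.1150 mm/s


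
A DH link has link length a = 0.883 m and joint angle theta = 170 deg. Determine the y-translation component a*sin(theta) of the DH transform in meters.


a*sin(theta) = 0.883*sin(170 deg) = 0.1533

0.1533 m


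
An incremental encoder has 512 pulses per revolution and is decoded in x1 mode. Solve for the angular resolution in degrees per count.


resolution = 360 / (PPR * 1) = 360 / 512 = 0.7031

0.7031 degrees


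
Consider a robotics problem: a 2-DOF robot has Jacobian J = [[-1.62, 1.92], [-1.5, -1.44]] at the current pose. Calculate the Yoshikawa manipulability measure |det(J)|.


det(J) = -1.62*-1.44 - (1.92)*(-1.5) = 5.2128
|det(J)| = 5.2128

5.2128


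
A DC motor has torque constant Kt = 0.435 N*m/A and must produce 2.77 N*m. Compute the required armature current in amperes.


I = tau / Kt = 2.77/0.435 = 6.3678

6.3678 A


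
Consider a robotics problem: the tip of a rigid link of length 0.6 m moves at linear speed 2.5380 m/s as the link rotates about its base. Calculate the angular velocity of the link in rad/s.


omega = v / L = 2.5380 / 0.6 = 4.2300

4.2300 rad/s


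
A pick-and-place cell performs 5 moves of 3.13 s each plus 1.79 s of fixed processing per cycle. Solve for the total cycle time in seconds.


T = 5*3.13 + 1.79 = 17.4400

17.4400 s


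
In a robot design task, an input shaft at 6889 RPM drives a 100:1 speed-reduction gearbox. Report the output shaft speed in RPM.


omega_out = omega_in / N = 6889 / 100 = 68.8900

68.8900 RPM


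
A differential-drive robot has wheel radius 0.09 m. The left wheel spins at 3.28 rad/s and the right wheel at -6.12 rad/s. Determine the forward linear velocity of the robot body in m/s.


v = r*(wR + wL)/2 = 0.09*(-6.12 + 3.28)/2 = -0.1278

-0.1278 m/s


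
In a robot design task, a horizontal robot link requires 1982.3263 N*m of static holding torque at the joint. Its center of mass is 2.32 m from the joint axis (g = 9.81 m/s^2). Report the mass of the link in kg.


m = tau / (g*L) = 1982.3263 / (9.81 * 2.32) = 87.1000

87.1000 kg


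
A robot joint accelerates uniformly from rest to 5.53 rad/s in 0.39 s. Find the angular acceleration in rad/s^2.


alpha = delta_omega / t = 5.53 / 0.39 = 14.1795

14.1795 rad/s^2


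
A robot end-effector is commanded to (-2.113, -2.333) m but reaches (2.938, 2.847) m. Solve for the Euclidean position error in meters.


dx = 2.938 - (-2.113) = 5.0510, dy = 2.847 - (-2.333) = 5.1800
err = sqrt(25.512601 + 26.832400) = 7.2350

7.2350 m


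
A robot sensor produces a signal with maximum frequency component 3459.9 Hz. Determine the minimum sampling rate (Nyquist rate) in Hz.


f_s,min = 2*f_max = 2*3459.9 = 6919.8000

6919.8000 Hz


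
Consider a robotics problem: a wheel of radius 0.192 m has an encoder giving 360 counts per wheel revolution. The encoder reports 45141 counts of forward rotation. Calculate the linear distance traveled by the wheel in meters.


revs = 45141/360 = 125.391667
d = revs * 2*pi*r = 125.391667 * 2*pi*0.192 = 151.2689

151.2689 m


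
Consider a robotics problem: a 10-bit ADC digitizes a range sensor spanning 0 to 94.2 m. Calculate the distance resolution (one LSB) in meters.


res = range / 2^n = 94.2/2^10 = 94.2/1024 = 0.0920

0.0920 m


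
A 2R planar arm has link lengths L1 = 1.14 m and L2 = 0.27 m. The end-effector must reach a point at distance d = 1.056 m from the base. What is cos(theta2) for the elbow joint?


cos(th2) = (d^2 - L1^2 - L2^2)/(2*L1*L2) = (1.056^2 - 1.14^2 - 0.27^2)/(2*1.14*0.27) = -0.4181

-0.4181


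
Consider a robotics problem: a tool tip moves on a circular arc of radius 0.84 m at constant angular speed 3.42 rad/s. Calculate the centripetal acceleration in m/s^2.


a_c = omega^2 * r = 3.42^2 * 0.84 = 9.8250

9.8250 m/s^2


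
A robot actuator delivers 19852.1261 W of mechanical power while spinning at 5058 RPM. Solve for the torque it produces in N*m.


omega = 5058 * 2*pi/60 = 529.672521 rad/s
tau = P / omega = 19852.1261 / 529.672521 = 37.4800

37.4800 N*m


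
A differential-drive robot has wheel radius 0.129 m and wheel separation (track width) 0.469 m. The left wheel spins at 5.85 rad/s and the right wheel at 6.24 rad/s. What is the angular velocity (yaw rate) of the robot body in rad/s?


omega = r*(wR - wL)/L = 0.129*(6.24 - (5.85))/0.469 = 0.1073

0.1073 rad/s


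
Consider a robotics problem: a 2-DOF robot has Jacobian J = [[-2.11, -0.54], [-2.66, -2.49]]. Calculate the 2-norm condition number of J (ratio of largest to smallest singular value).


JJ^T eigenvalues: trace(JJ^T) = 18.0194, det(JJ^T) = det(J)^2 = 14.57330625
s_max^2 = (18.0194 + sqrt(266.40555136))/2 = 17.17066733
s_min^2 = (18.0194 - sqrt(266.40555136))/2 = 0.84873267
kappa = s_max/s_min = sqrt(17.17066733/0.84873267) = 4.4979

4.4979


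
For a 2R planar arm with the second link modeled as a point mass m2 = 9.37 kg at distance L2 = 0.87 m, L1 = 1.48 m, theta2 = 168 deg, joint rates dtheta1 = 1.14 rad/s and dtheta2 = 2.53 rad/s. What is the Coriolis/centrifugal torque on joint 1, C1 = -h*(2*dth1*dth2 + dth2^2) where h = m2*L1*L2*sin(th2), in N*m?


h = m2*L1*L2*sin(th2) = 9.37*1.48*0.87*sin(168 deg) = 2.508415
C1 = -h*(2*1.14*2.53 + 2.53^2) = -2.508415*12.1693 = -30.5257

-30.5257 N*m


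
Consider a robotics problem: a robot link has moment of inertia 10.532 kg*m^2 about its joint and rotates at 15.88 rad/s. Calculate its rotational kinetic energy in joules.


KE = (1/2)*I*omega^2 = 0.5*10.532*15.88^2 = 1327.9504

1327.9504 J


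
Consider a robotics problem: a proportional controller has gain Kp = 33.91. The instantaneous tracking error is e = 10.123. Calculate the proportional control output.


u_P = Kp * e = 33.91 * 10.123 = 343.2709

343.2709


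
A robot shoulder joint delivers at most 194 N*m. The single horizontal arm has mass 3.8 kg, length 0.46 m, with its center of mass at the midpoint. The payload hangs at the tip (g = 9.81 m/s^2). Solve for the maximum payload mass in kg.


tau_arm = m_arm*g*(L/2) = 3.8*9.81*0.46/2 = 8.5739 N*m
tau_payload = tau_max - tau_arm = 194 - 8.5739 = 185.4261
m_payload = tau_payload / (g*L) = 185.4261 / (9.81*0.46) = 41.0907

41.0907 kg


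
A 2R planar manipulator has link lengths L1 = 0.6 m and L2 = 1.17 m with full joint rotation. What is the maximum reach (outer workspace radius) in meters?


r_max = L1 + L2 = 0.6 + 1.17 = 1.7700

1.7700 m


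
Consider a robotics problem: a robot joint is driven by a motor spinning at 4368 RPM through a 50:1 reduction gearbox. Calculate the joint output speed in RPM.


omega_joint = omega_motor / N = 4368 / 50 = 87.3600

87.3600 RPM


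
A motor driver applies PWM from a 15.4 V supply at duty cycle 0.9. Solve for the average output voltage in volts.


V_avg = V_supply * D = 15.4*0.9 = 13.8600

13.8600 V


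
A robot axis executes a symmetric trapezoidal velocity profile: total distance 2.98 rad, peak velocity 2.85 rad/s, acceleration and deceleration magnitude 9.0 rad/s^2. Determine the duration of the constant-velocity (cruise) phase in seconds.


t_acc = v/a = 0.316667 s, d_acc = v^2/(2a) = 0.451250 rad each
d_cruise = 2.98 - 2*0.451250 = 2.077500 rad
t_cruise = d_cruise/v = 2.077500/2.85 = 0.7289

0.7289 s


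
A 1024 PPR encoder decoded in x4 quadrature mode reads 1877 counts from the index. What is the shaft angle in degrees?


angle = counts * 360 / (PPR*4) = 1877 * 360 / 4096 = 164.9707

164.9707 degrees


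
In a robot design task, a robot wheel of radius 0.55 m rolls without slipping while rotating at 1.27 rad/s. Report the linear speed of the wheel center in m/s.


v = omega * r = 1.27 * 0.55 = 0.6985

0.6985 m/s


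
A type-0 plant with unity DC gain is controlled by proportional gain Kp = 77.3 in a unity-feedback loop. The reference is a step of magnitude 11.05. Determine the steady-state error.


e_ss = R/(1 + Kp) = 11.05/(1 + 77.3) = 11.05/78.3000 = 0.1411

0.1411


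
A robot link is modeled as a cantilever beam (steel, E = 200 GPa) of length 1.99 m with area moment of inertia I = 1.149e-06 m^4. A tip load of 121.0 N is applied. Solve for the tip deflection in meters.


delta = F*L^3/(3*E*I) = 121.0*1.99^3/(3*2.000e+11*1.149e-06)
      = 953.552479/689400 = 0.0014

0.0014 m


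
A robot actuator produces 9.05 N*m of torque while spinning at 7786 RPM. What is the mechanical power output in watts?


omega = 7786 * 2*pi/60 = 815.348013 rad/s
P = tau * omega = 9.05 * 815.348013 = 7378.8995

7378.8995 W


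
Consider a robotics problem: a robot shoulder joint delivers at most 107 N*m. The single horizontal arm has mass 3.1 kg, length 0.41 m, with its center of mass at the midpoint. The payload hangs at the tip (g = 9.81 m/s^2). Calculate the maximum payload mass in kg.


tau_arm = m_arm*g*(L/2) = 3.1*9.81*0.41/2 = 6.2343 N*m
tau_payload = tau_max - tau_arm = 107 - 6.2343 = 100.7657
m_payload = tau_payload / (g*L) = 100.7657 / (9.81*0.41) = 25.0530

25.0530 kg


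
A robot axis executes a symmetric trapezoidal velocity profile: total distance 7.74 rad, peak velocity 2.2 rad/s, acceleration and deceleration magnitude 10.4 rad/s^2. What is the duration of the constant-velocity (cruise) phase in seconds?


t_acc = v/a = 0.211538 s, d_acc = v^2/(2a) = 0.232692 rad each
d_cruise = 7.74 - 2*0.232692 = 7.274616 rad
t_cruise = d_cruise/v = 7.274616/2.2 = 3.3066

3.3066 s


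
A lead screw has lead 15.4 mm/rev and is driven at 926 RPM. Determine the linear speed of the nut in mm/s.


v = lead * (RPM/60) = 15.4*926/60 = 237.6733

237.6733 mm/s


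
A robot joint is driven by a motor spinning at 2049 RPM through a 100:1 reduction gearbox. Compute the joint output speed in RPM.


omega_joint = omega_motor / N = 2049 / 100 = 20.4900

20.4900 RPM


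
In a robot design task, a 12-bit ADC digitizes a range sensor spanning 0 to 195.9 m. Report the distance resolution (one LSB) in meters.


res = range / 2^n = 195.9/2^12 = 195.9/4096 = 0.0478

0.0478 m


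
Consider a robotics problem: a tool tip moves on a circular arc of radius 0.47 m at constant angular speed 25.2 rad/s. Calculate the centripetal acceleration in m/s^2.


a_c = omega^2 * r = 25.2^2 * 0.47 = 298.4688

298.4688 m/s^2


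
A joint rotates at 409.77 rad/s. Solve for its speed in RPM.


RPM = 409.77 * 60/(2*pi) = 3913.0153

3913.0153 RPM


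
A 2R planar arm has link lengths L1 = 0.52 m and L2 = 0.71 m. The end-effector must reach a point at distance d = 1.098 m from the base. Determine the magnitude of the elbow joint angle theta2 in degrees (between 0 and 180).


cos(th2) = (d^2 - L1^2 - L2^2)/(2*L1*L2) = (1.098^2 - 0.52^2 - 0.71^2)/(2*0.52*0.71) = 0.58383532
th2 = acos(0.58383532) = 54.2792 deg

54.2792 degrees


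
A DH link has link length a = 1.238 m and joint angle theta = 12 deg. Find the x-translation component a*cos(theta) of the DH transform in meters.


a*cos(theta) = 1.238*cos(12 deg) = 1.2109

1.2109 m


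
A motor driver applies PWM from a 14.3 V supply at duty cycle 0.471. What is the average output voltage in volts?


V_avg = V_supply * D = 14.3*0.471 = 6.7353

6.7353 V


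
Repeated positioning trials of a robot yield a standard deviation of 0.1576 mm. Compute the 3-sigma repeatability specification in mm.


repeatability = 3*sigma = 3*0.1576 = 0.4728

0.4728 mm


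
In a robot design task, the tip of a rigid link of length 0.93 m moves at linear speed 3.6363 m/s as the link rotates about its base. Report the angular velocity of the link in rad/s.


omega = v / L = 3.6363 / 0.93 = 3.9100

3.9100 rad/s


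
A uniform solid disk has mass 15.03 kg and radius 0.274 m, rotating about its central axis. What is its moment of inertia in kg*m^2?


I = (1/2)*m*R^2 = 0.5*15.03*0.274^2 = 0.5642

0.5642 kg*m^2


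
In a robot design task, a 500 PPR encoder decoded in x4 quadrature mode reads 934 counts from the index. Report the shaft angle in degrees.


angle = counts * 360 / (PPR*4) = 934 * 360 / 2000 = 168.1200

168.1200 degrees


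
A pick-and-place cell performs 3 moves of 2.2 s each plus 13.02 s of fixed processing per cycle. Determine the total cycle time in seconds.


T = 3*2.2 + 13.02 = 19.6200

19.6200 s


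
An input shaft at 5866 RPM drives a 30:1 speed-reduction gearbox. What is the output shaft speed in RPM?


omega_out = omega_in / N = 5866 / 30 = 195.5333

195.5333 RPM


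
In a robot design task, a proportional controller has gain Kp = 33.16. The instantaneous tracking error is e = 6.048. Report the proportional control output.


u_P = Kp * e = 33.16 * 6.048 = 200.5517

200.5517


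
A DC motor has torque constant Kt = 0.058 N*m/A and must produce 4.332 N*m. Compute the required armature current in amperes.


I = tau / Kt = 4.332/0.058 = 74.6897

74.6897 A


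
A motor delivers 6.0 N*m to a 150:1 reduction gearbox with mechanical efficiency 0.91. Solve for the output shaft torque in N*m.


tau_out = tau_in * N * eta = 6.0 * 150 * 0.91 = 819.0000

819.0000 N*m


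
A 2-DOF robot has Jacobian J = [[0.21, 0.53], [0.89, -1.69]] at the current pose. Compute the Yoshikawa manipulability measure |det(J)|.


det(J) = 0.21*-1.69 - (0.53)*(0.89) = -0.8266
|det(J)| = 0.8266

0.8266


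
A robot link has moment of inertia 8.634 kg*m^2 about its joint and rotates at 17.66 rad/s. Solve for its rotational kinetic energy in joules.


KE = (1/2)*I*omega^2 = 0.5*8.634*17.66^2 = 1346.3670

1346.3670 J


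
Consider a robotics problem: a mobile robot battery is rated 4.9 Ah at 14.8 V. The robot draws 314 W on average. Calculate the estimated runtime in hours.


E = 4.9*14.8 = 72.5200 Wh
t = E/P = 72.5200/314 = 0.2310

0.2310 hours


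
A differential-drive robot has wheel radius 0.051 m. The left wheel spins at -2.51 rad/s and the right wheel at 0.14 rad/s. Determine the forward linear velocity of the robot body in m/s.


v = r*(wR + wL)/2 = 0.051*(0.14 + -2.51)/2 = -0.0604

-0.0604 m/s


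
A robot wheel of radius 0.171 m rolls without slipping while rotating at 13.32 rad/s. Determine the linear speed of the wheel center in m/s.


v = omega * r = 13.32 * 0.171 = 2.2777

2.2777 m/s


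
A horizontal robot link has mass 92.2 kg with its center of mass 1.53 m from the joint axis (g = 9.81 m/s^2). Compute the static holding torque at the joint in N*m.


tau = m*g*L = 92.2 * 9.81 * 1.53 = 1383.8575

1383.8575 N*m


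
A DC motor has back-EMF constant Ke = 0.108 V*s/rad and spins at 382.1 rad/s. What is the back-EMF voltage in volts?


V_emf = Ke * omega = 0.108*382.1 = 41.2668

41.2668 V


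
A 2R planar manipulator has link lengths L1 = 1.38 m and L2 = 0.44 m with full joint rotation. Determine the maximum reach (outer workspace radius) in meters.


r_max = L1 + L2 = 1.38 + 0.44 = 1.8200

1.8200 m


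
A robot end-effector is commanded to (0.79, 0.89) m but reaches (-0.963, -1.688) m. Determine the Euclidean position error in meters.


dx = -0.963 - (0.79) = -1.7530, dy = -1.688 - (0.89) = -2.5780
err = sqrt(3.073009 + 6.646084) = 3.1175

3.1175 m


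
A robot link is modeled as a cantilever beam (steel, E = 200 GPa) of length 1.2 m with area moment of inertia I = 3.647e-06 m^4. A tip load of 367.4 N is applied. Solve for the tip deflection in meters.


delta = F*L^3/(3*E*I) = 367.4*1.2^3/(3*2.000e+11*3.647e-06)
      = 634.8672/2188200 = 2.9013e-04

2.9013e-04 m


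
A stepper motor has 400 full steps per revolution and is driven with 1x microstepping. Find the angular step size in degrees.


step = 360/(400*1) = 360/400 = 0.9000

0.9000 degrees


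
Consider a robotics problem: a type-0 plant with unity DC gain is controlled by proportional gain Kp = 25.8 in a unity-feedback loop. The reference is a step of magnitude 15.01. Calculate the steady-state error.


e_ss = R/(1 + Kp) = 15.01/(1 + 25.8) = 15.01/26.8000 = 0.5601

0.5601


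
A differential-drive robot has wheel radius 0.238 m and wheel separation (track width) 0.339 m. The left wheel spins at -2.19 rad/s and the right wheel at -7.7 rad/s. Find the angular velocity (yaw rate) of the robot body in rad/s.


omega = r*(wR - wL)/L = 0.238*(-7.7 - (-2.19))/0.339 = -3.8684

-3.8684 rad/s


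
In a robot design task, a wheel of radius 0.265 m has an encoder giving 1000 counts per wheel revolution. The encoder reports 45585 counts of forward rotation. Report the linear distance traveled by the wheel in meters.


revs = 45585/1000 = 45.585000
d = revs * 2*pi*r = 45.585000 * 2*pi*0.265 = 75.9010

75.9010 m


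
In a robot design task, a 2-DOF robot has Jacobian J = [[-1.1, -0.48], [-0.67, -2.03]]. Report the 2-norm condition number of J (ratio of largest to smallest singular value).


JJ^T eigenvalues: trace(JJ^T) = 6.0102, det(JJ^T) = det(J)^2 = 3.65344996
s_max^2 = (6.0102 + sqrt(21.50870420))/2 = 5.32397388
s_min^2 = (6.0102 - sqrt(21.50870420))/2 = 0.68622612
kappa = s_max/s_min = sqrt(5.32397388/0.68622612) = 2.7854

2.7854


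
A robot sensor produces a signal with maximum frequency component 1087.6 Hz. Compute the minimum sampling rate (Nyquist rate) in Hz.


f_s,min = 2*f_max = 2*1087.6 = 2175.2000

2175.2000 Hz


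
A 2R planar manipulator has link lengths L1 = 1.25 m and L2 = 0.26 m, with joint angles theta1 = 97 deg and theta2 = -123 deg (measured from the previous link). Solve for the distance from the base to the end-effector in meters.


x = L1*cos(th1) + L2*cos(th1+th2) = 0.081350
y = L1*sin(th1) + L2*sin(th1+th2) = 1.126706
d = sqrt(x^2 + y^2) = sqrt(0.006618 + 1.269466) = 1.1296

1.1296 m


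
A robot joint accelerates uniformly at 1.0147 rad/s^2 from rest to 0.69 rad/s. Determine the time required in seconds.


t = delta_omega / alpha = 0.69 / 1.0147 = 0.6800

0.6800 s


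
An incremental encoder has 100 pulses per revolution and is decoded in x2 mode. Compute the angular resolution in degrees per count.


resolution = 360 / (PPR * 2) = 360 / 200 = 1.8000

1.8000 degrees


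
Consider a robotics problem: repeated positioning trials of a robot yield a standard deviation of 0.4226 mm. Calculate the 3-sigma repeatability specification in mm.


repeatability = 3*sigma = 3*0.4226 = 1.2678

1.2678 mm


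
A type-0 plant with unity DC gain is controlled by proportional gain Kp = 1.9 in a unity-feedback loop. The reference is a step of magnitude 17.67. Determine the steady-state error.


e_ss = R/(1 + Kp) = 17.67/(1 + 1.9) = 17.67/2.9000 = 6.0931

6.0931


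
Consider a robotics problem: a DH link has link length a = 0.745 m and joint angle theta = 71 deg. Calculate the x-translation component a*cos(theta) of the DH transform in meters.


a*cos(theta) = 0.745*cos(71 deg) = 0.2425

0.2425 m


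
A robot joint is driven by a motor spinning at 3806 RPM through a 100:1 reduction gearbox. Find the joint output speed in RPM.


omega_joint = omega_motor / N = 3806 / 100 = 38.0600

38.0600 RPM


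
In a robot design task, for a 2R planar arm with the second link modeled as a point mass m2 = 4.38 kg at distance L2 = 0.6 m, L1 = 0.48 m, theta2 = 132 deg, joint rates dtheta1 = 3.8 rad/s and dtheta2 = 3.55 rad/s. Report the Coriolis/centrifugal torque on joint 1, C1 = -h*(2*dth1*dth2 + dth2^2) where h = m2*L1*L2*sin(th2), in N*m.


h = m2*L1*L2*sin(th2) = 4.38*0.48*0.6*sin(132 deg) = 0.937433
C1 = -h*(2*3.8*3.55 + 3.55^2) = -0.937433*39.5825 = -37.1059

-37.1059 N*m


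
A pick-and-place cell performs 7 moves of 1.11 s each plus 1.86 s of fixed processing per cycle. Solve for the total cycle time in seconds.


T = 7*1.11 + 1.86 = 9.6300

9.6300 s


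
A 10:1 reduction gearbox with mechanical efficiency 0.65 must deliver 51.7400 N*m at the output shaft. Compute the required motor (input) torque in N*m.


tau_in = tau_out / (N * eta) = 51.7400 / (10 * 0.65) = 7.9600

7.9600 N*m


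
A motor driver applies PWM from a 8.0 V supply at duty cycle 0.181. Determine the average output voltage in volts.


V_avg = V_supply * D = 8.0*0.181 = 1.4480

1.4480 V


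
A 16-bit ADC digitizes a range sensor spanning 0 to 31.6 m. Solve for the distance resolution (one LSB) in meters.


res = range / 2^n = 31.6/2^16 = 31.6/65536 = 4.8218e-04

4.8218e-04 m


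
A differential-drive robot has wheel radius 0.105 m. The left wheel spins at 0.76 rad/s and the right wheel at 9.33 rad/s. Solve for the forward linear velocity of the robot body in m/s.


v = r*(wR + wL)/2 = 0.105*(9.33 + 0.76)/2 = 0.5297

0.5297 m/s


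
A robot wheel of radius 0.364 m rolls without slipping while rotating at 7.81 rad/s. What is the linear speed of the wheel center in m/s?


v = omega * r = 7.81 * 0.364 = 2.8428

2.8428 m/s


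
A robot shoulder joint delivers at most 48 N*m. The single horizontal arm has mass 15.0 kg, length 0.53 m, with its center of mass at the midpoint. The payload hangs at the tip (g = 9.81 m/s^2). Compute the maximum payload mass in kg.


tau_arm = m_arm*g*(L/2) = 15.0*9.81*0.53/2 = 38.9948 N*m
tau_payload = tau_max - tau_arm = 48 - 38.9948 = 9.0052
m_payload = tau_payload / (g*L) = 9.0052 / (9.81*0.53) = 1.7320

1.7320 kg


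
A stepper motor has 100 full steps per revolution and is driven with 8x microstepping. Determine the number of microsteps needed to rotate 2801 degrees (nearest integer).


step_size = 360/(100*8) = 360/800 = 0.450000 deg
n = 2801/(360/800) = 2801*800/360 = 6224.4444 -> 6224

6224 steps


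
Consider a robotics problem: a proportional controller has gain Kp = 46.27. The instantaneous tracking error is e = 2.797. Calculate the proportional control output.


u_P = Kp * e = 46.27 * 2.797 = 129.4172

129.4172


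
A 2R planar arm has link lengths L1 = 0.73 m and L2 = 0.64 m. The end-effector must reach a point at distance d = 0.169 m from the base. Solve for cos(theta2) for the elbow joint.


cos(th2) = (d^2 - L1^2 - L2^2)/(2*L1*L2) = (0.169^2 - 0.73^2 - 0.64^2)/(2*0.73*0.64) = -0.9781

-0.9781


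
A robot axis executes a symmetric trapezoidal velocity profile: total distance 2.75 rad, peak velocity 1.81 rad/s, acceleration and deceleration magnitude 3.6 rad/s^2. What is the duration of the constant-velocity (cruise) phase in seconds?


t_acc = v/a = 0.502778 s, d_acc = v^2/(2a) = 0.455014 rad each
d_cruise = 2.75 - 2*0.455014 = 1.839972 rad
t_cruise = d_cruise/v = 1.839972/1.81 = 1.0166

1.0166 s


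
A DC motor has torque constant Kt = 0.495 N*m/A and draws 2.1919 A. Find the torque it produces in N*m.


tau = Kt * I = 0.495*2.1919 = 1.0850

1.0850 N*m


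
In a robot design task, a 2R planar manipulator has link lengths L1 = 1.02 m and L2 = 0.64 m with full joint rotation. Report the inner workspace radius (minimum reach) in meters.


r_min = |L1 - L2| = |1.02 - 0.64| = 0.3800

0.3800 m


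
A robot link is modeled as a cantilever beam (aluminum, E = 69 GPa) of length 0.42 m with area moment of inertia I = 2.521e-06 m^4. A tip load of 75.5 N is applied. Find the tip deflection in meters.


delta = F*L^3/(3*E*I) = 75.5*0.42^3/(3*6.900e+10*2.521e-06)
      = 5.593644/521847 = 1.0719e-05

1.0719e-05 m


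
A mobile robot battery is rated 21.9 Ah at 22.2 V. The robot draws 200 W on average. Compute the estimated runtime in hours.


E = 21.9*22.2 = 486.1800 Wh
t = E/P = 486.1800/200 = 2.4309

2.4309 hours


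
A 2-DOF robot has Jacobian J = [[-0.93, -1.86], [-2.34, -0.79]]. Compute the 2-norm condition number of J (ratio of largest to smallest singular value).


JJ^T eigenvalues: trace(JJ^T) = 10.4242, det(JJ^T) = det(J)^2 = 13.08775329
s_max^2 = (10.4242 + sqrt(56.31293248))/2 = 8.96419716
s_min^2 = (10.4242 - sqrt(56.31293248))/2 = 1.46000284
kappa = s_max/s_min = sqrt(8.96419716/1.46000284) = 2.4779

2.4779
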